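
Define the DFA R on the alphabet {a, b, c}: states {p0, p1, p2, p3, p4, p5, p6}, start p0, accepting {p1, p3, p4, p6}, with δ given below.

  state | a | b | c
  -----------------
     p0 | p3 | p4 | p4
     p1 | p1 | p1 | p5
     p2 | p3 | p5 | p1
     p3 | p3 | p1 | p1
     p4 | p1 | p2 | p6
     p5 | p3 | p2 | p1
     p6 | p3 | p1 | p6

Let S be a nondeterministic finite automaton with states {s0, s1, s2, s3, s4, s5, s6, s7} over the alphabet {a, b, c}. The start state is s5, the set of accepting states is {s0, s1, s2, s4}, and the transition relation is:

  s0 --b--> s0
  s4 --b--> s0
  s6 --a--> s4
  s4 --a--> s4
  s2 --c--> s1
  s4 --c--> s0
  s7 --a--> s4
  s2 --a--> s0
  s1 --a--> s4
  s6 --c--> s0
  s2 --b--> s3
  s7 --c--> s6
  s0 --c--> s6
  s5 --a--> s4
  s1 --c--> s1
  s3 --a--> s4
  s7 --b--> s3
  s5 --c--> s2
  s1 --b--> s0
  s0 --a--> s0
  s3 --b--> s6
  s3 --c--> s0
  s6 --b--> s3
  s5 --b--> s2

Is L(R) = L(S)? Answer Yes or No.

Yes

Exploring the product automaton R × S from the start pair (p0, s5), following both machines on each input symbol, reaches 7 state pairs: (p0, s5), (p3, s4), (p4, s2), (p1, s0), (p2, s3), (p6, s1), (p5, s6).
R accepts in {p1, p3, p4, p6} and S accepts in {s0, s1, s2, s4}. In every reachable pair the two components are either both accepting — (p3, s4), (p4, s2), (p1, s0), (p6, s1) — or both non-accepting, so no string is accepted by exactly one of the machines: L(R) \ L(S) and L(S) \ L(R) are both empty.
Hence every string is accepted by R iff it is accepted by S, and the two languages coincide.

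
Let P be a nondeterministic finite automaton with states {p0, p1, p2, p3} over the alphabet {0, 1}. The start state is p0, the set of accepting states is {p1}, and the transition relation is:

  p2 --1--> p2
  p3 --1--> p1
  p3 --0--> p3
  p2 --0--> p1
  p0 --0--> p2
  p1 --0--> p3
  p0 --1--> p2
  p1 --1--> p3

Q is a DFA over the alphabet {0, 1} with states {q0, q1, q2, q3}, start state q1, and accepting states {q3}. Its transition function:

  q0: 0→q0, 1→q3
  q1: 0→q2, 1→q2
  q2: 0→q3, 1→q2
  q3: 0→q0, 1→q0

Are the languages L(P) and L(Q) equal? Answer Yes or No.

Yes

Exploring the product automaton P × Q from the start pair (p0, q1), following both machines on each input symbol, reaches 4 state pairs: (p0, q1), (p2, q2), (p1, q3), (p3, q0).
P accepts in {p1} and Q accepts in {q3}. In every reachable pair the two components are either both accepting — (p1, q3) — or both non-accepting, so no string is accepted by exactly one of the machines: L(P) \ L(Q) and L(Q) \ L(P) are both empty.
Hence every string is accepted by P iff it is accepted by Q, and the two languages coincide.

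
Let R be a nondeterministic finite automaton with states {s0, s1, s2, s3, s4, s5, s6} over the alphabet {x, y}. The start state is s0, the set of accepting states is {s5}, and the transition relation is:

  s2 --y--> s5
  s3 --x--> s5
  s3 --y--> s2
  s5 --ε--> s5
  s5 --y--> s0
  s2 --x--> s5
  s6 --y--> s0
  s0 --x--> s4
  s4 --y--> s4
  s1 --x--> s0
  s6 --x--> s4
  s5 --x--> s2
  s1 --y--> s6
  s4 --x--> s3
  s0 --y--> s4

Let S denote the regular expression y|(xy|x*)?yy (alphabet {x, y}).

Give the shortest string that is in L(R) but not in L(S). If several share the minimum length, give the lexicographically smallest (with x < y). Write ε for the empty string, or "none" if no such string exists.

xxx

The string xxx is accepted by R but not by S.
No shorter string lies in the difference, and xxx is the lexicographically first length-3 string in L(R) \ L(S).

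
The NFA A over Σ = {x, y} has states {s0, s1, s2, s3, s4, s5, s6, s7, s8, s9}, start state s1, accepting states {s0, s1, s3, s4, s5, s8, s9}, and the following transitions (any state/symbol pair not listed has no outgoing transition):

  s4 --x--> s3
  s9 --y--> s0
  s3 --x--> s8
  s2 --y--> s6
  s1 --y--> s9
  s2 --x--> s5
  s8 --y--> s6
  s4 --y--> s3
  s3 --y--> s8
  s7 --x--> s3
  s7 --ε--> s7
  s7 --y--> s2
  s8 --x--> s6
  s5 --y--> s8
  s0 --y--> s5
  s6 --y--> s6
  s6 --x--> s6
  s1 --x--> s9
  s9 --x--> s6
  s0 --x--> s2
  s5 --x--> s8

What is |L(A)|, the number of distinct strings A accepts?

The useful subgraph on states {s0, s1, s2, s5, s8, s9} is acyclic, so L(A) is finite; the longest accepting path visits 6 useful states, giving maximum string length 5.
Counting accepting paths from s1 by length: 1 of length 0, 2 of length 1, 2 of length 2, 2 of length 3, 6 of length 4, 4 of length 5. Total 17.

17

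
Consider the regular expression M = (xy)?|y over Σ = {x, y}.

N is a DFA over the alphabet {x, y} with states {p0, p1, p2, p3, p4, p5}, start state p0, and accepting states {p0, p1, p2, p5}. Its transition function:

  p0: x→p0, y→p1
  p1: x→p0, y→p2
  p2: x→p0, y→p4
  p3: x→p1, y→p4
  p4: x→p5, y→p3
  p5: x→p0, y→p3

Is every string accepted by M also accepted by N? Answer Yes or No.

Yes

Converting the expression M to a DFA (subset construction, then merging equivalent states) gives the minimal DFA with states {m0, m1, m2, m3}, start state m0, accepting states {m0, m2} and transitions m0: x→m1, y→m2; m1: x→m3, y→m2; m2: x→m3, y→m3; m3: x→m3, y→m3.
Exploring the product automaton M × N from the start pair (m0, p0), following both machines on each input symbol, reaches 9 state pairs: (m0, p0), (m1, p0), (m2, p1), (m3, p0), (m3, p2), (m3, p1), (m3, p4), (m3, p5), (m3, p3).
M accepts in {m0, m2} and N accepts in {p0, p1, p2, p5}. The reachable pairs whose M-component is accepting are (m0, p0), (m2, p1); in each of them the N-component is accepting too, so the product for L(M) \ L(N) (M-component accepting, N-component rejecting) has no reachable accepting pair and the difference is empty.
Hence every string in L(M) is also in L(N).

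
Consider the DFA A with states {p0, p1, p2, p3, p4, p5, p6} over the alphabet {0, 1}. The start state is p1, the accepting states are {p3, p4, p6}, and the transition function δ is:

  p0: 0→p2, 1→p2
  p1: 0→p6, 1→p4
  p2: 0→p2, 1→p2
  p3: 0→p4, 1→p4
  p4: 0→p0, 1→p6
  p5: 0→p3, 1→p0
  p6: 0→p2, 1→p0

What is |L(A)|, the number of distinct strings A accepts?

The useful subgraph on states {p1, p4, p6} is acyclic, so L(A) is finite; the longest accepting path visits 3 useful states, giving maximum string length 2.
Counting accepting paths from p1 by length: 2 of length 1, 1 of length 2. Total 3.

3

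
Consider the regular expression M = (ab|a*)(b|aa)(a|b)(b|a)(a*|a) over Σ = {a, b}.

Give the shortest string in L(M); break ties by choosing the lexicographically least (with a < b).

baa

By inspection of the expression, no string of length less than 3 matches, and baa is the lexicographically first match of length 3.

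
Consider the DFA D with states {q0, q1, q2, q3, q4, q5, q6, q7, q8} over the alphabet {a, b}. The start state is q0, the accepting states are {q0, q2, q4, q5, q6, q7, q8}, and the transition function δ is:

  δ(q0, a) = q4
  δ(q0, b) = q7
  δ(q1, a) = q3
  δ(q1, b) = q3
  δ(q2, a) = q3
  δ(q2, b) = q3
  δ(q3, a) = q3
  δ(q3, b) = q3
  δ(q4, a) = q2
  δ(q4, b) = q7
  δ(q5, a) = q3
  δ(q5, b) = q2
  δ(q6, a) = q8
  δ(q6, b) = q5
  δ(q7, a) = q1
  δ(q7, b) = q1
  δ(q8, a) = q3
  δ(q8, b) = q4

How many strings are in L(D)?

The useful subgraph on states {q0, q2, q4, q7} is acyclic, so L(D) is finite; the longest accepting path visits 3 useful states, giving maximum string length 2.
Counting accepting paths from q0 by length: 1 of length 0, 2 of length 1, 2 of length 2. Total 5.

5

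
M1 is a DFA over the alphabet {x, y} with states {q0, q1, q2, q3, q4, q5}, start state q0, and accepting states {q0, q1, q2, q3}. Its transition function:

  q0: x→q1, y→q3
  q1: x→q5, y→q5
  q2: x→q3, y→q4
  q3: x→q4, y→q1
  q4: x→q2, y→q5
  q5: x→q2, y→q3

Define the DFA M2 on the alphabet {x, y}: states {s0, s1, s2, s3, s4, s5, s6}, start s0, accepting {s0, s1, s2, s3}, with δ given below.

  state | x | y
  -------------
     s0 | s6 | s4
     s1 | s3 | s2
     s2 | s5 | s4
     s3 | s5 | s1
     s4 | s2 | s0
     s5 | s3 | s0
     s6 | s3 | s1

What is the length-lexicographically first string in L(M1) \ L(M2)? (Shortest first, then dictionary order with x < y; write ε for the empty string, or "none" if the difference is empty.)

The string x is accepted by M1 but not by M2.
No shorter string lies in the difference, and x is the lexicographically first length-1 string in L(M1) \ L(M2).

x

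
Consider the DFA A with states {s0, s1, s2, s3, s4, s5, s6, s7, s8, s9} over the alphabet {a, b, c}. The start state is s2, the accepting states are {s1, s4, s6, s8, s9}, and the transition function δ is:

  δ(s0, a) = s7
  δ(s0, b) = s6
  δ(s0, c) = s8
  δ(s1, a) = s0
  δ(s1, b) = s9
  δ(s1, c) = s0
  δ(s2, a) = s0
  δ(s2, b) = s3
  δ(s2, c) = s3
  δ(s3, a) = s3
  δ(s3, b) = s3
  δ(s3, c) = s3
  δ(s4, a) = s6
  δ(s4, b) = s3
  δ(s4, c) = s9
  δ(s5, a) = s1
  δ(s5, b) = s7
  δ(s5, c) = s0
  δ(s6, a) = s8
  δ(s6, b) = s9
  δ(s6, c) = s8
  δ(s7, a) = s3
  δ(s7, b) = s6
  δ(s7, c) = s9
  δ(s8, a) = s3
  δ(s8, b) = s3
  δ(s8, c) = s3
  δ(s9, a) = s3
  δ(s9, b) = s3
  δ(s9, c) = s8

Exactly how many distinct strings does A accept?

The useful subgraph on states {s0, s2, s6, s7, s8, s9} is acyclic, so L(A) is finite; the longest accepting path visits 6 useful states, giving maximum string length 5.
Counting accepting paths from s2 by length: 2 of length 2, 5 of length 3, 5 of length 4, 1 of length 5. Total 13.

13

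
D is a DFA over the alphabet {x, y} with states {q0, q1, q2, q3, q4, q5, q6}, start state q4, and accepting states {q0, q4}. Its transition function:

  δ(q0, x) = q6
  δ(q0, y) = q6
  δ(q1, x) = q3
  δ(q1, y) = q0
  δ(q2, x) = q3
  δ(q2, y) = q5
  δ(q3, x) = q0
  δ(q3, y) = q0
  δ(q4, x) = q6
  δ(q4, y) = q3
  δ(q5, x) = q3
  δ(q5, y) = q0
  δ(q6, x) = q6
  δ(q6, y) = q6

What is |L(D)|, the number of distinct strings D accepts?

The useful subgraph on states {q0, q3, q4} is acyclic, so L(D) is finite; the longest accepting path visits 3 useful states, giving maximum string length 2.
Counting accepting paths from q4 by length: 1 of length 0, 2 of length 2. Total 3.

3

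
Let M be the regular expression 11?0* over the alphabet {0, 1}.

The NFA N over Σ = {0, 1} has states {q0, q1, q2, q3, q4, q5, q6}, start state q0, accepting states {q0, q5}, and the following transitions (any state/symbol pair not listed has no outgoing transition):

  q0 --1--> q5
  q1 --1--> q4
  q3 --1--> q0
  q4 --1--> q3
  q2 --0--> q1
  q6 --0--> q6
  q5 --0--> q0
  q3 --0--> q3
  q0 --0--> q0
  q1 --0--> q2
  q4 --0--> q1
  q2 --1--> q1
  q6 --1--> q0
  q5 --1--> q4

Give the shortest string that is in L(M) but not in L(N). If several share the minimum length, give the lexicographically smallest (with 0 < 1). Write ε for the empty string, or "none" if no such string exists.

The string 11 is accepted by M but not by N.
No shorter string lies in the difference, and 11 is the lexicographically first length-2 string in L(M) \ L(N).

11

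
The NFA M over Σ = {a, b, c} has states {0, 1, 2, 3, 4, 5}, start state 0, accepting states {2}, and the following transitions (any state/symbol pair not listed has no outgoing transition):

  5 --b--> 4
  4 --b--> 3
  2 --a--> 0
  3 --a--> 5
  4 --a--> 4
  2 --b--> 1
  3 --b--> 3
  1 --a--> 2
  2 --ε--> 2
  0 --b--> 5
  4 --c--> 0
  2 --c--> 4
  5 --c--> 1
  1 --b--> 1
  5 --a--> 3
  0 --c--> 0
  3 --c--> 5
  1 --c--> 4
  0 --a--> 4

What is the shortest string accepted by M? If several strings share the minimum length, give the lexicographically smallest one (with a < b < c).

bca

A breadth-first search from 0 reaches an accepting state first via the path 0 → 5 → 1 → 2 on input bca.
No string of length < 3 is accepted (BFS exhausts all shorter strings without reaching an accepting state), and bca is the lexicographically least accepting string of length 3.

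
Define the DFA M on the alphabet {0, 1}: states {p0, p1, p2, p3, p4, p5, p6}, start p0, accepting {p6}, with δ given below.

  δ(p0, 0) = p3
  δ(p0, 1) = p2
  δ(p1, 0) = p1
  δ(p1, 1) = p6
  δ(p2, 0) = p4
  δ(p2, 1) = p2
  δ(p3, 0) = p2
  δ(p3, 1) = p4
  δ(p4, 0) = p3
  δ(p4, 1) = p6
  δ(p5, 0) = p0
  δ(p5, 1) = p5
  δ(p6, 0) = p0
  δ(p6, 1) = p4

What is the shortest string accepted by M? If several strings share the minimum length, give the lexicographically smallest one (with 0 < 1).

A breadth-first search from p0 reaches an accepting state first via the path p0 → p3 → p4 → p6 on input 011.
No string of length < 3 is accepted (BFS exhausts all shorter strings without reaching an accepting state), and 011 is the lexicographically least accepting string of length 3.

011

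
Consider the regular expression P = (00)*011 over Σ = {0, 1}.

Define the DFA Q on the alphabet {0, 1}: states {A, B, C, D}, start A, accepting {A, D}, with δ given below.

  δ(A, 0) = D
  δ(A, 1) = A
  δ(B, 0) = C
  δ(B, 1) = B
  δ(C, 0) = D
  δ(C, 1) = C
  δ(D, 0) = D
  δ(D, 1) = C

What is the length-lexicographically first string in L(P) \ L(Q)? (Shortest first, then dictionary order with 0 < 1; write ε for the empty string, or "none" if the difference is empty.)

The string 011 is accepted by P but not by Q.
No shorter string lies in the difference, and 011 is the lexicographically first length-3 string in L(P) \ L(Q).

011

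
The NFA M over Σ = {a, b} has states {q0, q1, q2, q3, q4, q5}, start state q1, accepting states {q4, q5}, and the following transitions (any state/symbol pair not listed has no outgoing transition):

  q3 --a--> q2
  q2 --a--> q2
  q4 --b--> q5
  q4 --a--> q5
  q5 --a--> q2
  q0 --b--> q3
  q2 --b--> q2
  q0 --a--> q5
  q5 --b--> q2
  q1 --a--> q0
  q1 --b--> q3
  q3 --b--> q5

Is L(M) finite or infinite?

finite

The useful states (reachable from q1 and able to reach an accepting state) are {q0, q1, q3, q5}.
Restricted to these states the transition graph has no cycle, so every accepting path has bounded length and L is finite.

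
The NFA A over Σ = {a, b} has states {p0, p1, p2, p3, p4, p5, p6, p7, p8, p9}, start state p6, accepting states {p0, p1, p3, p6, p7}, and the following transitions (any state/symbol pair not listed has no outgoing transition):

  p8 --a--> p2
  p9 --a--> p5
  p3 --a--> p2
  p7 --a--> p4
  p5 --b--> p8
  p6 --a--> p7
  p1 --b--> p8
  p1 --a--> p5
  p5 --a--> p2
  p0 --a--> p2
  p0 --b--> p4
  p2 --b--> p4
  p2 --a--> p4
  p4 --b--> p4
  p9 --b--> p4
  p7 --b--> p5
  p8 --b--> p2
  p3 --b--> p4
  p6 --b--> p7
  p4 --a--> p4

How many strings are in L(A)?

The useful subgraph on states {p6, p7} is acyclic, so L(A) is finite; the longest accepting path visits 2 useful states, giving maximum string length 1.
Counting accepting paths from p6 by length: 1 of length 0, 2 of length 1. Total 3.

3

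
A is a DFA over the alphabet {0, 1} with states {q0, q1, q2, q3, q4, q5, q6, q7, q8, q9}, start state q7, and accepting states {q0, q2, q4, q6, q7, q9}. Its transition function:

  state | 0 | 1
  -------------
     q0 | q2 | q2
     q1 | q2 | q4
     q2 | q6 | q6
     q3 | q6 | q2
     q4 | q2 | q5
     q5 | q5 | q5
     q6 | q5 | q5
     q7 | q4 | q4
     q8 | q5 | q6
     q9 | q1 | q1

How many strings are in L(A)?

The useful subgraph on states {q2, q4, q6, q7} is acyclic, so L(A) is finite; the longest accepting path visits 4 useful states, giving maximum string length 3.
Counting accepting paths from q7 by length: 1 of length 0, 2 of length 1, 2 of length 2, 4 of length 3. Total 9.

9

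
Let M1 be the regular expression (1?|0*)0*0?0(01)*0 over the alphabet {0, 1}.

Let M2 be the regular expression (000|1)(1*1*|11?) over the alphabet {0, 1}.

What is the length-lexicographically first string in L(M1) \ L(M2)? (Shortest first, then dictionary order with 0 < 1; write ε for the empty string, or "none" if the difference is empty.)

00

The string 00 is accepted by M1 but not by M2.
No shorter string lies in the difference, and 00 is the lexicographically first length-2 string in L(M1) \ L(M2).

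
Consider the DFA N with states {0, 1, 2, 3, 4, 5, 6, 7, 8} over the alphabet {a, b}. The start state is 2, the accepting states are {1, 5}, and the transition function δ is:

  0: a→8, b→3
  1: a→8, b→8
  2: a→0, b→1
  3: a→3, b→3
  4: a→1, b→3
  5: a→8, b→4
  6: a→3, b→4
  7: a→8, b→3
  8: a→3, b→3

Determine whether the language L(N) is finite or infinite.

The useful states (reachable from 2 and able to reach an accepting state) are {1, 2}.
Restricted to these states the transition graph has no cycle, so every accepting path has bounded length and L is finite.

finite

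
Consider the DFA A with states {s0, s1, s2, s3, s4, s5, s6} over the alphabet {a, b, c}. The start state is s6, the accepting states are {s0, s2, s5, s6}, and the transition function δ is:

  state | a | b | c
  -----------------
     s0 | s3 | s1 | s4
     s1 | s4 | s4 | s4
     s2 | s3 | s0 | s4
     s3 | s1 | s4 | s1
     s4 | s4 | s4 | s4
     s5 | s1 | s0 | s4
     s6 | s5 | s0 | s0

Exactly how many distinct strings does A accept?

5

The useful subgraph on states {s0, s5, s6} is acyclic, so L(A) is finite; the longest accepting path visits 3 useful states, giving maximum string length 2.
Counting accepting paths from s6 by length: 1 of length 0, 3 of length 1, 1 of length 2. Total 5.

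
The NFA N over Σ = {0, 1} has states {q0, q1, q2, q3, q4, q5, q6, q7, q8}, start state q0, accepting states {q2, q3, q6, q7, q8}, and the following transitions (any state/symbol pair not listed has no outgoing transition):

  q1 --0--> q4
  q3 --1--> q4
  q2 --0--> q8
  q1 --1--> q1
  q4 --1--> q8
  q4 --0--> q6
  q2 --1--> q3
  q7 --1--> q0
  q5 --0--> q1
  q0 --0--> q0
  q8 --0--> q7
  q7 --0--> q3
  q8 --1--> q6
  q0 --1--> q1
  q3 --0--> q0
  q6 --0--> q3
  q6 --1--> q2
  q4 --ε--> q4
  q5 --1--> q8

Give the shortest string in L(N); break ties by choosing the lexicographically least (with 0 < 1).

100

A breadth-first search from q0 reaches an accepting state first via the path q0 → q1 → q4 → q6 on input 100.
No string of length < 3 is accepted (BFS exhausts all shorter strings without reaching an accepting state), and 100 is the lexicographically least accepting string of length 3.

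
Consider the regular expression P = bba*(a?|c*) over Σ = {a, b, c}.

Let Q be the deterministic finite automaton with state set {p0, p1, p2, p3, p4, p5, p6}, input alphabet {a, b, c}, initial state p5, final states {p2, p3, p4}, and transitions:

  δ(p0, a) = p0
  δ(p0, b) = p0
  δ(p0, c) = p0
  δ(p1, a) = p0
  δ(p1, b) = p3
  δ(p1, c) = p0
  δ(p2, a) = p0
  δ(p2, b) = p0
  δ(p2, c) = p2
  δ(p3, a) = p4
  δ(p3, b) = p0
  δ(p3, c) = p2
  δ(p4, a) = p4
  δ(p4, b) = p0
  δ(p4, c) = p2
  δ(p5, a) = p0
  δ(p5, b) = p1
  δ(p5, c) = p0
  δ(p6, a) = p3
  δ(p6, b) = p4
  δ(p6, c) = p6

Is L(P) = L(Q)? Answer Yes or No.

Converting the expression P to a DFA (subset construction, then merging equivalent states) gives the minimal DFA with states {r0, r1, r2, r3, r4}, start state r0, accepting states {r3, r4} and transitions r0: a→r1, b→r2, c→r1; r1: a→r1, b→r1, c→r1; r2: a→r1, b→r3, c→r1; r3: a→r3, b→r1, c→r4; r4: a→r1, b→r1, c→r4.
Exploring the product automaton P × Q from the start pair (r0, p5), following both machines on each input symbol, reaches 6 state pairs: (r0, p5), (r1, p0), (r2, p1), (r3, p3), (r3, p4), (r4, p2).
P accepts in {r3, r4} and Q accepts in {p2, p3, p4}. In every reachable pair the two components are either both accepting — (r3, p3), (r3, p4), (r4, p2) — or both non-accepting, so no string is accepted by exactly one of the machines: L(P) \ L(Q) and L(Q) \ L(P) are both empty.
Hence every string is accepted by P iff it is accepted by Q, and the two languages coincide.

Yes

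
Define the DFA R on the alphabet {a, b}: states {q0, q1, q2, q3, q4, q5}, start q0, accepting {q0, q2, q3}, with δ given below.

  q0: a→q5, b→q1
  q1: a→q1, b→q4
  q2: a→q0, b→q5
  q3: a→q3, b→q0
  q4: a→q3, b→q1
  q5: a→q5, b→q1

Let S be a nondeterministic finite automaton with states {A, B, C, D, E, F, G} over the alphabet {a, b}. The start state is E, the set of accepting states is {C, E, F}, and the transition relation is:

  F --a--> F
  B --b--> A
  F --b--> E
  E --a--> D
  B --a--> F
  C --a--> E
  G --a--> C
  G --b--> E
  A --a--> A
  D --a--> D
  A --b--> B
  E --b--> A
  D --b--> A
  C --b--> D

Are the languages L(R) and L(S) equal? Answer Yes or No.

Yes

Exploring the product automaton R × S from the start pair (q0, E), following both machines on each input symbol, reaches 5 state pairs: (q0, E), (q5, D), (q1, A), (q4, B), (q3, F).
R accepts in {q0, q2, q3} and S accepts in {C, E, F}. In every reachable pair the two components are either both accepting — (q0, E), (q3, F) — or both non-accepting, so no string is accepted by exactly one of the machines: L(R) \ L(S) and L(S) \ L(R) are both empty.
Hence every string is accepted by R iff it is accepted by S, and the two languages coincide.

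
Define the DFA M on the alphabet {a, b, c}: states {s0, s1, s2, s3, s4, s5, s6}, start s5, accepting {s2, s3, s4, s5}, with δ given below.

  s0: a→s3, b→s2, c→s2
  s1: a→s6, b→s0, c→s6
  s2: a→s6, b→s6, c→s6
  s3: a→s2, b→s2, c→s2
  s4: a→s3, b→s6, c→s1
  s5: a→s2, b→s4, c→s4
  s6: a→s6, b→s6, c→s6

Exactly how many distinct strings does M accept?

24

The useful subgraph on states {s0, s1, s2, s3, s4, s5} is acyclic, so L(M) is finite; the longest accepting path visits 6 useful states, giving maximum string length 5.
Counting accepting paths from s5 by length: 1 of length 0, 3 of length 1, 2 of length 2, 6 of length 3, 6 of length 4, 6 of length 5. Total 24.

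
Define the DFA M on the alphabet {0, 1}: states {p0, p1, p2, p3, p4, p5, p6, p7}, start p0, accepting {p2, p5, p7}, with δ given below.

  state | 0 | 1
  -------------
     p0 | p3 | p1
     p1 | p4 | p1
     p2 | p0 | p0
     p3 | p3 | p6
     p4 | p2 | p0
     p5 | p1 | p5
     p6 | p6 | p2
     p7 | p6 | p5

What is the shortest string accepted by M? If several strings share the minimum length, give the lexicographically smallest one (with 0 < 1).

A breadth-first search from p0 reaches an accepting state first via the path p0 → p3 → p6 → p2 on input 011.
No string of length < 3 is accepted (BFS exhausts all shorter strings without reaching an accepting state), and 011 is the lexicographically least accepting string of length 3.

011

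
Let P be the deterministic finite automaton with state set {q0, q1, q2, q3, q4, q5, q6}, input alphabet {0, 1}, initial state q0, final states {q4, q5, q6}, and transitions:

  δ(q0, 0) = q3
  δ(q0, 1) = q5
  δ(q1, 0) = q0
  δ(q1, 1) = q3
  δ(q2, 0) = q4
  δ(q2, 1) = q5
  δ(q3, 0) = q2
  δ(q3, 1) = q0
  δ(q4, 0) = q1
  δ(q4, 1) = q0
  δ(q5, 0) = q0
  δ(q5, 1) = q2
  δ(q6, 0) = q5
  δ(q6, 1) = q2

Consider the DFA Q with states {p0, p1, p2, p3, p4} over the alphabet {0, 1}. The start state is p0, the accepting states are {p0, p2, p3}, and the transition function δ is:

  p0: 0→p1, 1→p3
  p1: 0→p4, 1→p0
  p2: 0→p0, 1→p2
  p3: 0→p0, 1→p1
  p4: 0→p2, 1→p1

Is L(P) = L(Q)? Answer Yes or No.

The string 001 is accepted by P but rejected by Q.
So L(P) ≠ L(Q).

No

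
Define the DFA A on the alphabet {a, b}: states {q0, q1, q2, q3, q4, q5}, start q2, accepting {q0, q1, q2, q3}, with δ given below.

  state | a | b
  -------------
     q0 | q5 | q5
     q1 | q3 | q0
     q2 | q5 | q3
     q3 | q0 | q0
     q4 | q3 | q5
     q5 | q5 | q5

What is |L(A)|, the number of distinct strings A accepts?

4

The useful subgraph on states {q0, q2, q3} is acyclic, so L(A) is finite; the longest accepting path visits 3 useful states, giving maximum string length 2.
Counting accepting paths from q2 by length: 1 of length 0, 1 of length 1, 2 of length 2. Total 4.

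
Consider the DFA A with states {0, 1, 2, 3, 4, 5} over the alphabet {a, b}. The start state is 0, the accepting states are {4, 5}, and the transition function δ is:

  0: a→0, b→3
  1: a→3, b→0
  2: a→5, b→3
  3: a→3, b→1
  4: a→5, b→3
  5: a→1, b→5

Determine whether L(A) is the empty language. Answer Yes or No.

The states reachable from the start state are {0, 1, 3}.
None of the accepting states {4, 5} is reachable, so no string is accepted and L(A) = ∅.

Yes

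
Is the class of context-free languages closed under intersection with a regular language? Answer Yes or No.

Run a PDA for the context-free language and a DFA for the regular one in parallel (product of finite controls, the PDA's stack unchanged, the DFA advancing only on input moves); the product PDA accepts exactly the intersection. (Intersection of two CFLs, by contrast, can fail to be context-free.)
So the context-free languages are closed under intersection with a regular language.

Yes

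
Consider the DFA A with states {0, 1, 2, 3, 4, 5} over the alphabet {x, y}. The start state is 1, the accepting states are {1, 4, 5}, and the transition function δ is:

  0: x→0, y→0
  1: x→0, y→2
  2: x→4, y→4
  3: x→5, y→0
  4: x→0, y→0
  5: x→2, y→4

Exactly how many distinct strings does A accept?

3

The useful subgraph on states {1, 2, 4} is acyclic, so L(A) is finite; the longest accepting path visits 3 useful states, giving maximum string length 2.
Counting accepting paths from 1 by length: 1 of length 0, 2 of length 2. Total 3.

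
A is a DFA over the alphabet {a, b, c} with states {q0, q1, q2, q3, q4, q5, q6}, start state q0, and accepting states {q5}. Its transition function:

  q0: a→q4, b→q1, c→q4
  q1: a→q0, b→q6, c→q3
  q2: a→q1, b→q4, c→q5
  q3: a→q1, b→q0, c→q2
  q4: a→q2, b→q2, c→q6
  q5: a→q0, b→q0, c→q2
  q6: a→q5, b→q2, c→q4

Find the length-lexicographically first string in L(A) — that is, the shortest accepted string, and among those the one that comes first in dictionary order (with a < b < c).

A breadth-first search from q0 reaches an accepting state first via the path q0 → q4 → q2 → q5 on input aac.
No string of length < 3 is accepted (BFS exhausts all shorter strings without reaching an accepting state), and aac is the lexicographically least accepting string of length 3.

aac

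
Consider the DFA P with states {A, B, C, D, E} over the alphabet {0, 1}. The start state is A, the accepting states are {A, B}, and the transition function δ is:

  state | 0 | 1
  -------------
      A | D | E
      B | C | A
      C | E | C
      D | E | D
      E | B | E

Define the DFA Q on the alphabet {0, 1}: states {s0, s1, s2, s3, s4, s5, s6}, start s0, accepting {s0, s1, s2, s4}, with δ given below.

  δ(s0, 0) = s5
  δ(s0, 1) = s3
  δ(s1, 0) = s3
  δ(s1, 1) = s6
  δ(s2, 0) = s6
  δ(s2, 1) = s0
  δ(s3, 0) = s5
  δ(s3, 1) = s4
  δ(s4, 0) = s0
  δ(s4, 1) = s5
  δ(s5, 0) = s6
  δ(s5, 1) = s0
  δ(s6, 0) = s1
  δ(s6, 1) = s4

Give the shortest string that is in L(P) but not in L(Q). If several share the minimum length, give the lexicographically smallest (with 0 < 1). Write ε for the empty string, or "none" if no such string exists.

10

The string 10 is accepted by P but not by Q.
No shorter string lies in the difference, and 10 is the lexicographically first length-2 string in L(P) \ L(Q).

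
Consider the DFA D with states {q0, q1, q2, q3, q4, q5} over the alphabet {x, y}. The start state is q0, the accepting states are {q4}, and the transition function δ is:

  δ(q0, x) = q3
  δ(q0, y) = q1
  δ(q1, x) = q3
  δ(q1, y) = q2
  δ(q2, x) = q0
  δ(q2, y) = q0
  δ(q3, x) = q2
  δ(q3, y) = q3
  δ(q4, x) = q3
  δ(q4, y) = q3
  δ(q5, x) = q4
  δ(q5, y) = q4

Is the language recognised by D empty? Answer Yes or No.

Yes

The states reachable from the start state are {q0, q1, q2, q3}.
None of the accepting states {q4} is reachable, so no string is accepted and L(D) = ∅.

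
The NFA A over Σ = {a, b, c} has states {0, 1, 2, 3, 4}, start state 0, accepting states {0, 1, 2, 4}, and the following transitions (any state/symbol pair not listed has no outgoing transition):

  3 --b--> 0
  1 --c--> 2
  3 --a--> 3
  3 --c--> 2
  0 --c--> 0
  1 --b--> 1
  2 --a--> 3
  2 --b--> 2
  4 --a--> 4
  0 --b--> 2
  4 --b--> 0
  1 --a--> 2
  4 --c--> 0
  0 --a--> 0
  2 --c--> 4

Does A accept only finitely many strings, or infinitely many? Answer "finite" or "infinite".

State 0 is reachable from the start and can reach an accepting state, and it lies on the cycle 0 → 0.
Traversing that cycle any number of times yields accepted strings of unbounded length, so the language is infinite.

infinite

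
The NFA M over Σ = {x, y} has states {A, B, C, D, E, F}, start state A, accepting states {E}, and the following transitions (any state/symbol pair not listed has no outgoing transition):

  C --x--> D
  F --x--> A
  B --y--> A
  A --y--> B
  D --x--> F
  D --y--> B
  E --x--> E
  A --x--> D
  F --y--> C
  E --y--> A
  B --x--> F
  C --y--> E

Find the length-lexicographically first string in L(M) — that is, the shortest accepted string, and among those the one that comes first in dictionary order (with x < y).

A breadth-first search from A reaches an accepting state first via the path A → D → F → C → E on input xxyy.
No string of length < 4 is accepted (BFS exhausts all shorter strings without reaching an accepting state), and xxyy is the lexicographically least accepting string of length 4.

xxyy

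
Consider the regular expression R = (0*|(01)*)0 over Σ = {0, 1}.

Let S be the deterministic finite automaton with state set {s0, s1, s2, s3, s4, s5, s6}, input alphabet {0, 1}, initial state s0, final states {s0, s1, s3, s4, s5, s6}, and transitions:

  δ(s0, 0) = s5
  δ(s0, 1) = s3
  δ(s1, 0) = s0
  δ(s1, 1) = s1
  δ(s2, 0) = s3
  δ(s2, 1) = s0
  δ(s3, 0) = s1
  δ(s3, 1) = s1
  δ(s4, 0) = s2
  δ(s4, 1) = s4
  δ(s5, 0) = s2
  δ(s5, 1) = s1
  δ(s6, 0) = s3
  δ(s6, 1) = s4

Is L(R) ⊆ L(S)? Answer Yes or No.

No

The string 00 is in L(R) but not in L(S).
So L(R) ⊄ L(S).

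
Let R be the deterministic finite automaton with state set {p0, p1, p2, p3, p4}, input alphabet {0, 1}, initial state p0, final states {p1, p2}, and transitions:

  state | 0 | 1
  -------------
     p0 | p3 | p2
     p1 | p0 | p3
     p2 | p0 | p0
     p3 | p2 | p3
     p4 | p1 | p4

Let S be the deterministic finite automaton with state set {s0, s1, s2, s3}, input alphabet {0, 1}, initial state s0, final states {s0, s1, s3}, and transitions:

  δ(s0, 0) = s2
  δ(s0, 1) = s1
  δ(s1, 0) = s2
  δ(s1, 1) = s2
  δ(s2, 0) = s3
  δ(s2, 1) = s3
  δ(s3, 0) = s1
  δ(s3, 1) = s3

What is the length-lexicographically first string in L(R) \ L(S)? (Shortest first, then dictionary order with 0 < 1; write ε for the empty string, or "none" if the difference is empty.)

0001

The string 0001 is accepted by R but not by S.
No shorter string lies in the difference, and 0001 is the lexicographically first length-4 string in L(R) \ L(S).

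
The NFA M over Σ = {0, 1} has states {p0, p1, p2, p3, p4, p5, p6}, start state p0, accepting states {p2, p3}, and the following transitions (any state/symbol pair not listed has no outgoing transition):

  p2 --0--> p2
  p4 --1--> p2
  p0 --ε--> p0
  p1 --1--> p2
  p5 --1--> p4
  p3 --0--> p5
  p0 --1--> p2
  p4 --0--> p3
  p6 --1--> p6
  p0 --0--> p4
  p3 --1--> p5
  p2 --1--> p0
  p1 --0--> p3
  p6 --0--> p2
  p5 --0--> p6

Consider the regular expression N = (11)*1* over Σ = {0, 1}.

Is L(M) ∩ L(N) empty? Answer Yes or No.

No

The string 1 is accepted by both M and N.
Hence L(M) ∩ L(N) ≠ ∅.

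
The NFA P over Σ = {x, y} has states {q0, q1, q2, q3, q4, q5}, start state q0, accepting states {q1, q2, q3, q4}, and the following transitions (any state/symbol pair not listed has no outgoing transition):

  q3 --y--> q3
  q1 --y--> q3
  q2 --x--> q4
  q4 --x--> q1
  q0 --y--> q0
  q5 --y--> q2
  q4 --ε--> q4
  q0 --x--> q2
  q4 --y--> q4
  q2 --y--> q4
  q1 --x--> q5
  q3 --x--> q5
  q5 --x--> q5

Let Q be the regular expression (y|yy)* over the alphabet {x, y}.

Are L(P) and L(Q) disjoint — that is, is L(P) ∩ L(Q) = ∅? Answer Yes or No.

Converting the expression Q to a DFA (subset construction, then merging equivalent states) gives the minimal DFA with states {r0, r1}, start state r0, accepting states {r0} and transitions r0: x→r1, y→r0; r1: x→r1, y→r1.
Exploring the product automaton P × Q from the start pair (q0, r0), following both machines on each input symbol, reaches 6 state pairs: (q0, r0), (q2, r1), (q4, r1), (q1, r1), (q5, r1), (q3, r1).
P accepts in {q1, q2, q3, q4} and Q accepts in {r0}; no reachable pair has both components accepting, so no string drives both machines to acceptance simultaneously and L(P) ∩ L(Q) = ∅.
So no string is accepted by both, and the intersection is empty.

Yes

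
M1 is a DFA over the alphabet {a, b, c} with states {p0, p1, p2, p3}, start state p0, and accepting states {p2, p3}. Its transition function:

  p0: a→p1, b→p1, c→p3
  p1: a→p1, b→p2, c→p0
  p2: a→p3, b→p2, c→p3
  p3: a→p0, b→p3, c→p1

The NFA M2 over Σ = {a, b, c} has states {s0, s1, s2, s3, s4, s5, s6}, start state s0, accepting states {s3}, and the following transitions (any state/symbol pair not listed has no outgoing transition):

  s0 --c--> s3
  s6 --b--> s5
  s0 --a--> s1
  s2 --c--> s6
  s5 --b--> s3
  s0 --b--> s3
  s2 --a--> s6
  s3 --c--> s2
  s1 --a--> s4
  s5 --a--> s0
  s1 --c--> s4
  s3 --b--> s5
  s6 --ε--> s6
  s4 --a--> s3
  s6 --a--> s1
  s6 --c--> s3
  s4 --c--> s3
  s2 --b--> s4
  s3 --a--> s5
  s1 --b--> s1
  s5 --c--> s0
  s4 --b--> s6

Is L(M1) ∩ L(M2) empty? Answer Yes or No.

The string c is accepted by both M1 and M2.
Hence L(M1) ∩ L(M2) ≠ ∅.

No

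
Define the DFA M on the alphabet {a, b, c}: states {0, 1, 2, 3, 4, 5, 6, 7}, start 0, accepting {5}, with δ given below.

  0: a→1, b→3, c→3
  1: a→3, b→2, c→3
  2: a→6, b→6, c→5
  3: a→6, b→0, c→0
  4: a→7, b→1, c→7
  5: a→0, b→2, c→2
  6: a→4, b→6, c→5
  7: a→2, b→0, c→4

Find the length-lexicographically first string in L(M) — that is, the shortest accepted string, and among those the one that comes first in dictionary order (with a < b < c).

A breadth-first search from 0 reaches an accepting state first via the path 0 → 1 → 2 → 5 on input abc.
No string of length < 3 is accepted (BFS exhausts all shorter strings without reaching an accepting state), and abc is the lexicographically least accepting string of length 3.

abc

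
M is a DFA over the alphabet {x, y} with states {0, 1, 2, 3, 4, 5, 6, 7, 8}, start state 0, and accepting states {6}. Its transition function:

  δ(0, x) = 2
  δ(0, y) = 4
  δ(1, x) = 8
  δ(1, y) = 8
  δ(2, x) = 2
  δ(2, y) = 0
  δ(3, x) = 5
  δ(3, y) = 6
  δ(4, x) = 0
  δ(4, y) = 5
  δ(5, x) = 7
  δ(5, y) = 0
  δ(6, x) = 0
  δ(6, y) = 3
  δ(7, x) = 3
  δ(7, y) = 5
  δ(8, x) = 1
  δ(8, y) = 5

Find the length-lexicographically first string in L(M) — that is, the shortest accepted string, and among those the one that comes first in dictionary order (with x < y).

yyxxy

A breadth-first search from 0 reaches an accepting state first via the path 0 → 4 → 5 → 7 → 3 → 6 on input yyxxy.
No string of length < 5 is accepted (BFS exhausts all shorter strings without reaching an accepting state), and yyxxy is the lexicographically least accepting string of length 5.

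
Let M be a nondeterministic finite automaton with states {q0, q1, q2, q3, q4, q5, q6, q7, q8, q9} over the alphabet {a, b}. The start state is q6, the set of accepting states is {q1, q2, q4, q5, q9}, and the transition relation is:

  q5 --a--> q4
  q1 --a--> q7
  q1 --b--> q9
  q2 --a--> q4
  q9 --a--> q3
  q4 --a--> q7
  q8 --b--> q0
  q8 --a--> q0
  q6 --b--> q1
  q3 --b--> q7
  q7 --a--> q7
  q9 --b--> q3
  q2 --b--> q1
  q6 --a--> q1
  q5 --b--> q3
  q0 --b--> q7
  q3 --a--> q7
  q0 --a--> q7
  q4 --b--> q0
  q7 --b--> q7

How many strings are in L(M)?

The useful subgraph on states {q1, q6, q9} is acyclic, so L(M) is finite; the longest accepting path visits 3 useful states, giving maximum string length 2.
Counting accepting paths from q6 by length: 2 of length 1, 2 of length 2. Total 4.

4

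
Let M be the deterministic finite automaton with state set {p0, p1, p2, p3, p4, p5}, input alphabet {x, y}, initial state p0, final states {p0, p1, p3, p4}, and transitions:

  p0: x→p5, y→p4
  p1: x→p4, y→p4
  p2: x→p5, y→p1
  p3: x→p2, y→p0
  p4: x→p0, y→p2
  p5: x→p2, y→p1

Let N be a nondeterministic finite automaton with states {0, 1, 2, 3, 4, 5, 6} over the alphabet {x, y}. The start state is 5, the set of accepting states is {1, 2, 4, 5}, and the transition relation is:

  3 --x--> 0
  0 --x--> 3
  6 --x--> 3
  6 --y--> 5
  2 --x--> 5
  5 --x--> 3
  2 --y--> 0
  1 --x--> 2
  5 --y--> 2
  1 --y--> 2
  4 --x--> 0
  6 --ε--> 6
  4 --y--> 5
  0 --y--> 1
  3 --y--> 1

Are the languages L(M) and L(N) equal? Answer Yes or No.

Yes

Exploring the product automaton M × N from the start pair (p0, 5), following both machines on each input symbol, reaches 5 state pairs: (p0, 5), (p5, 3), (p4, 2), (p2, 0), (p1, 1).
M accepts in {p0, p1, p3, p4} and N accepts in {1, 2, 4, 5}. In every reachable pair the two components are either both accepting — (p0, 5), (p4, 2), (p1, 1) — or both non-accepting, so no string is accepted by exactly one of the machines: L(M) \ L(N) and L(N) \ L(M) are both empty.
Hence every string is accepted by M iff it is accepted by N, and the two languages coincide.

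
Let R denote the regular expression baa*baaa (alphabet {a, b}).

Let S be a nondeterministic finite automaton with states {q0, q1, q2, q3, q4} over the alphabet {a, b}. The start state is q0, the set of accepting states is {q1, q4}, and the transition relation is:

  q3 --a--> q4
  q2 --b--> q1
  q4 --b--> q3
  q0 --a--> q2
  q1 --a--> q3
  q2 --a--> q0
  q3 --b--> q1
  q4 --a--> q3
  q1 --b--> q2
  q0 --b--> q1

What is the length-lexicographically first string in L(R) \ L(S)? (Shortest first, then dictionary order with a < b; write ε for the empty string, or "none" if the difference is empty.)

babaaa

The string babaaa is accepted by R but not by S.
No shorter string lies in the difference, and babaaa is the lexicographically first length-6 string in L(R) \ L(S).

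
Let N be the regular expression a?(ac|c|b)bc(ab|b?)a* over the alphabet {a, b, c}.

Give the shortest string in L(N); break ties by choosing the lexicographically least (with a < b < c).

bbc

By inspection of the expression, no string of length less than 3 matches, and bbc is the lexicographically first match of length 3.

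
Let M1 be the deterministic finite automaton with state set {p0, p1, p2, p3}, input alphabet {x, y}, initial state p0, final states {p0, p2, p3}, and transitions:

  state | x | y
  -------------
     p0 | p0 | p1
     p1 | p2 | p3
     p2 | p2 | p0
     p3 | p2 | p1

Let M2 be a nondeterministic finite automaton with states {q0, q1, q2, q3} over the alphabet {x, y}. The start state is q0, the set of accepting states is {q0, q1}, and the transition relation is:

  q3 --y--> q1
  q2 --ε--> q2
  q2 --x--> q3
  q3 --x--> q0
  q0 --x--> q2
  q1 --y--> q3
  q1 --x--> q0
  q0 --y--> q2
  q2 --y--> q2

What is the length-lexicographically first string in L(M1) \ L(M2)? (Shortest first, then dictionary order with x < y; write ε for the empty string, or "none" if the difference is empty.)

The string x is accepted by M1 but not by M2.
No shorter string lies in the difference, and x is the lexicographically first length-1 string in L(M1) \ L(M2).

x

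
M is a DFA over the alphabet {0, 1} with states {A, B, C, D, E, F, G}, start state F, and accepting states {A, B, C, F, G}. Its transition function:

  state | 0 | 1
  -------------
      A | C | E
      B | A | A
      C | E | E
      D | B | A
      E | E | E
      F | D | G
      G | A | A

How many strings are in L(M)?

The useful subgraph on states {A, B, C, D, F, G} is acyclic, so L(M) is finite; the longest accepting path visits 5 useful states, giving maximum string length 4.
Counting accepting paths from F by length: 1 of length 0, 1 of length 1, 4 of length 2, 5 of length 3, 2 of length 4. Total 13.

13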